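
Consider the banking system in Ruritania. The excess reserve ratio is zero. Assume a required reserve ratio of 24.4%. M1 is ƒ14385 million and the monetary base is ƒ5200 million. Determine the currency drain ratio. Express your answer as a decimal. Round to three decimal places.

Using m = M/MB = 14385/5200 ≈ 2.766346. From m = (1 + c)/(c + rr + e), rearranging gives 1 + c = m·(c + rr + e), so c·(1 − m) = m·(rr + e) − 1.
Hence c = [m·(rr + e) − 1]/(1 − m) = [2.766346 × (0.244 + 0) − 1] / (1 − 2.766346) ≈ 0.184002.

0.184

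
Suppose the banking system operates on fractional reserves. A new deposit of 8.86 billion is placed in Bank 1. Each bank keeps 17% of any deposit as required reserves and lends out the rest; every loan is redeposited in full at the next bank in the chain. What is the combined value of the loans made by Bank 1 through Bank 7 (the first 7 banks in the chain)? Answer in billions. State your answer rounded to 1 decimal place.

31.5 billion

Bank i lends (1 − rr)^i of the original deposit: Bank 1 lends 8.86·0.8300 = 7.3538, Bank 2 lends 8.86·0.8300² ≈ 6.1037, and so on.
Summing a geometric series: total = 8.86·[0.8300·(1 − 0.8300^7) / (1 − 0.8300)] ≈ 31.5192 billion.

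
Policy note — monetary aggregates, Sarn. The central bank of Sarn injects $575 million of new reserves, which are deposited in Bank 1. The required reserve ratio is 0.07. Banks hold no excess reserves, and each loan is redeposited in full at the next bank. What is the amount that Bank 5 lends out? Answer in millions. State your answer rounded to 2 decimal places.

$400.02 million

Each bank lends a fraction (1 − rr) = 0.9300 of the deposit it receives, so Bank 5 receives 575·0.9300^4 and lends 575·0.9300^5 ≈ 400.0208 million.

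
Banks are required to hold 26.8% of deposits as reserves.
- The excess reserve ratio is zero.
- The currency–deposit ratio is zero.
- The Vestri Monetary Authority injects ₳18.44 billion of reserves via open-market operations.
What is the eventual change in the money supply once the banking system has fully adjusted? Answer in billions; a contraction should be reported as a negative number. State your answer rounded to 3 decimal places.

The simple money multiplier is m = 1/rr = 1/0.268 ≈ 3.731343.
An open-market purchase increases the monetary base by 18.44 billion, so ΔM = m × ΔMB = 3.731343 × 18.44 ≈ 68.806 billion.

₳68.806 billion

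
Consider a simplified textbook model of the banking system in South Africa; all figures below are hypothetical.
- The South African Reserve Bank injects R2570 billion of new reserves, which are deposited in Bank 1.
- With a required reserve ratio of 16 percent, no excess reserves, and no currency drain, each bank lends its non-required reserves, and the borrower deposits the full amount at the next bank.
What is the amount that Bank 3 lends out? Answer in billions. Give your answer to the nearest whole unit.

Each bank lends a fraction (1 − rr) = 0.8400 of the deposit it receives, so Bank 3 receives 2570·0.8400^2 and lends 2570·0.8400^3 ≈ 1523.2493 billion.

R1523 billion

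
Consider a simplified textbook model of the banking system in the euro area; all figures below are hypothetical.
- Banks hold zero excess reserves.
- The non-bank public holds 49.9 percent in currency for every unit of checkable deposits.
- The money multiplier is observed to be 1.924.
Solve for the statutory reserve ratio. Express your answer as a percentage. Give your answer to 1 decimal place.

Using m = 1.924. Since m = (1 + c)/(c + rr + e), the denominator satisfies c + rr + e = (1 + c)/m = (1 + 0.499) / 1.924 ≈ 0.779106.
With c = 0.499 and e = 0, the statutory reserve ratio is 0.779106 − 0.499 − 0 = 0.280106.

28.0%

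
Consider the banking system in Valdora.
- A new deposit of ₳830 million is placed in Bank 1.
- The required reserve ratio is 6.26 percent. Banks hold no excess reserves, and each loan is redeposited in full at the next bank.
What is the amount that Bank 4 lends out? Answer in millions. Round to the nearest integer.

₳641 million

Each bank lends a fraction (1 − rr) = 0.9374 of the deposit it receives, so Bank 4 receives 830·0.9374^3 and lends 830·0.9374^4 ≈ 640.8817 million.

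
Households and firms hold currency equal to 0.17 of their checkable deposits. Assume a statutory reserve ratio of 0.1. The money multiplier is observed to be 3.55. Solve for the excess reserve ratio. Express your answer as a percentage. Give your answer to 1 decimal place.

Using m = 3.55. Since m = (1 + c)/(c + rr + e), the denominator satisfies c + rr + e = (1 + c)/m = (1 + 0.17) / 3.55 ≈ 0.329577.
With c = 0.17 and rr = 0.1, the excess reserve ratio is 0.329577 − 0.17 − 0.1 = 0.059577.

6.0%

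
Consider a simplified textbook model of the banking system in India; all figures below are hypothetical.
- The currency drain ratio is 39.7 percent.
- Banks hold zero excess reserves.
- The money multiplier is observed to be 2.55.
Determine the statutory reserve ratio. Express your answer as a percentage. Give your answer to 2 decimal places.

15.08%

Using m = 2.55. Since m = (1 + c)/(c + rr + e), the denominator satisfies c + rr + e = (1 + c)/m = (1 + 0.397) / 2.55 ≈ 0.547843.
With c = 0.397 and e = 0, the statutory reserve ratio is 0.547843 − 0.397 − 0 = 0.150843.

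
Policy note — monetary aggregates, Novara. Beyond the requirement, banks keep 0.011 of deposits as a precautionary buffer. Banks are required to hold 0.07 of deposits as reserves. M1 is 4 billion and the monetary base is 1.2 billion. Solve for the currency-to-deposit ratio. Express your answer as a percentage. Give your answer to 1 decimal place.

Using m = M/MB = 4/1.2 ≈ 3.333333. From m = (1 + c)/(c + rr + e), rearranging gives 1 + c = m·(c + rr + e), so c·(1 − m) = m·(rr + e) − 1.
Hence c = [m·(rr + e) − 1]/(1 − m) = [3.333333 × (0.07 + 0.011) − 1] / (1 − 3.333333) ≈ 0.312857.

31.3%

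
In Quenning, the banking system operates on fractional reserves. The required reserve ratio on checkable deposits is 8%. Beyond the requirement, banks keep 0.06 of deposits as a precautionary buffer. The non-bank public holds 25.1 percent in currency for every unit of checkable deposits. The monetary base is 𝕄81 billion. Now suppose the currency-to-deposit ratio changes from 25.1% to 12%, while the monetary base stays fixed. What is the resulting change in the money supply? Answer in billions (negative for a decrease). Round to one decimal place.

Initially m₁ = (1 + 0.251) / (0.08 + 0.06 + 0.251) ≈ 3.1995, so M₁ = 3.1995 × 81 = 259.1595 billion.
After the change m₂ = (1 + 0.12) / (0.08 + 0.06 + 0.12) ≈ 4.3077, so M₂ = 4.3077 × 81 = 348.9237 billion.
ΔM = M₂ − M₁ = 348.9237 − 259.1595 = 89.7642 billion.

𝕄89.8 billion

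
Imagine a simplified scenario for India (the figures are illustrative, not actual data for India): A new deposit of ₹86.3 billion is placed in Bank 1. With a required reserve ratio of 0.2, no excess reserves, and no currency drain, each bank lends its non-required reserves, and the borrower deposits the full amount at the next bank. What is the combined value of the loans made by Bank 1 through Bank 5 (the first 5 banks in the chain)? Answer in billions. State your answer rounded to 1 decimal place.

₹232.1 billion

Bank i lends (1 − rr)^i of the original deposit: Bank 1 lends 86.3·0.8000 = 69.0400, Bank 2 lends 86.3·0.8000² = 55.2320, and so on.
Summing a geometric series: total = 86.3·[0.8000·(1 − 0.8000^5) / (1 − 0.8000)] ≈ 232.0849 billion.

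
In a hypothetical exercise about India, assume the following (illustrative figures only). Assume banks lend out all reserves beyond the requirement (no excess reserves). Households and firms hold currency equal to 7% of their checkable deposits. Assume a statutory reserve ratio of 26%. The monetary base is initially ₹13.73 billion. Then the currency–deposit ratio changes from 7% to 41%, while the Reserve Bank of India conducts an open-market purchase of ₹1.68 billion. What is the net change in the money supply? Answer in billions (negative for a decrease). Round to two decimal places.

-12.09 billion

Before: m₁ = (1 + 0.07) / (0.26 + 0.07) ≈ 3.24242, MB₁ = 13.73, so M₁ = 3.24242 × 13.73 ≈ 44.5184 billion.
After: m₂ = (1 + 0.41) / (0.26 + 0.41) ≈ 2.10448, MB₂ = 13.73 + 1.68 = 15.41, so M₂ = 2.10448 × 15.41 ≈ 32.43 billion.
ΔM = M₂ − M₁ = 32.43 − 44.5184 = -12.0884 billion.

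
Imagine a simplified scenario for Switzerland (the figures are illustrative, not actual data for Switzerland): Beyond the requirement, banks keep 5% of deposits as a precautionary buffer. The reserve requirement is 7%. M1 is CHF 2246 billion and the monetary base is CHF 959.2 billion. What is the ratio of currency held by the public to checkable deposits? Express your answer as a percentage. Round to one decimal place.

53.6%

Using m = M/MB = 2246/959.2 ≈ 2.341535. From m = (1 + c)/(c + rr + e), rearranging gives 1 + c = m·(c + rr + e), so c·(1 − m) = m·(rr + e) − 1.
Hence c = [m·(rr + e) − 1]/(1 − m) = [2.341535 × (0.07 + 0.05) − 1] / (1 − 2.341535) ≈ 0.535965.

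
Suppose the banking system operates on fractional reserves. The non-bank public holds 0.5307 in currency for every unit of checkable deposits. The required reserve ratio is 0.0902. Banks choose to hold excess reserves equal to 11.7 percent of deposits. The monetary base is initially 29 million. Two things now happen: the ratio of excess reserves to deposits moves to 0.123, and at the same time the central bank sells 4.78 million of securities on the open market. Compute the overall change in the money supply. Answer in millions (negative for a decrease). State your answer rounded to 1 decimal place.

Before: m₁ = (1 + 0.5307) / (0.0902 + 0.117 + 0.5307) ≈ 2.0744, MB₁ = 29, so M₁ = 2.0744 × 29 = 60.1576 million.
After: m₂ = (1 + 0.5307) / (0.0902 + 0.123 + 0.5307) ≈ 2.0577, MB₂ = 29 − 4.78 = 24.22, so M₂ = 2.0577 × 24.22 ≈ 49.8375 million.
ΔM = M₂ − M₁ = 49.8375 − 60.1576 = -10.3201 million.

-10.3 million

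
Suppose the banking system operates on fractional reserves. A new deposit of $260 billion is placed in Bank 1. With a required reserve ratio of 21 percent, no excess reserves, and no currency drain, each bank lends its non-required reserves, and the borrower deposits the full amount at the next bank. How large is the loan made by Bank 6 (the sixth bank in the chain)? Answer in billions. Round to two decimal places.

Each bank lends a fraction (1 − rr) = 0.7900 of the deposit it receives, so Bank 6 receives 260·0.7900^5 and lends 260·0.7900^6 ≈ 63.2027 billion.

$63.20 billion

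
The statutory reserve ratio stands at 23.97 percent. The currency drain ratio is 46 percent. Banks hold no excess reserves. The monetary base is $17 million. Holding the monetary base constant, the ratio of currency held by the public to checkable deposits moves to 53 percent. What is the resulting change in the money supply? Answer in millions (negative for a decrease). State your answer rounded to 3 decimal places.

Initially m₁ = (1 + 0.46) / (0.2397 + 0.46) ≈ 2.086609, so M₁ = 2.086609 × 17 ≈ 35.4724 million.
After the change m₂ = (1 + 0.53) / (0.2397 + 0.53) ≈ 1.987787, so M₂ = 1.987787 × 17 ≈ 33.7924 million.
ΔM = M₂ − M₁ = 33.7924 − 35.4724 = -1.68 million.

-1.680 million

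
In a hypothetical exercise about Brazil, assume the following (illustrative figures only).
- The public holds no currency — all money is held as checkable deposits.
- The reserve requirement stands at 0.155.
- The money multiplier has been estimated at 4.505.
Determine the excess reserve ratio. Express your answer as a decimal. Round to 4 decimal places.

0.0670

Using m = 4.505. Since m = (1 + c)/(c + rr + e), the denominator satisfies c + rr + e = (1 + c)/m = (1 + 0) / 4.505 ≈ 0.221976.
With c = 0 and rr = 0.155, the excess reserve ratio is 0.221976 − 0 − 0.155 = 0.066976.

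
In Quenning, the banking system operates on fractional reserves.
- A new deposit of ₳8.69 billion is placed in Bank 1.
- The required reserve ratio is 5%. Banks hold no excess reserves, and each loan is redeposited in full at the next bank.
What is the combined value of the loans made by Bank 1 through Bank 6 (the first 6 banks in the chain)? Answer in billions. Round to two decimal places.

₳43.74 billion

Bank i lends (1 − rr)^i of the original deposit: Bank 1 lends 8.69·0.9500 = 8.2555, Bank 2 lends 8.69·0.9500² ≈ 7.8427, and so on.
Summing a geometric series: total = 8.69·[0.9500·(1 − 0.9500^6) / (1 − 0.9500)] ≈ 43.7390 billion.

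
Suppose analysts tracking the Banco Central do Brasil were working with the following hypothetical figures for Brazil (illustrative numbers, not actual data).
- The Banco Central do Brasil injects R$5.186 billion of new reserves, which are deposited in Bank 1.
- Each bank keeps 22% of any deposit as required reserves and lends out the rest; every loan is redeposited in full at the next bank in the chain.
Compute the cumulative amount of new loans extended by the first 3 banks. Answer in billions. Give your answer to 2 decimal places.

Bank i lends (1 − rr)^i of the original deposit: Bank 1 lends 5.186·0.7800 ≈ 4.0451, Bank 2 lends 5.186·0.7800² ≈ 3.1552, and so on.
Summing a geometric series: total = 5.186·[0.7800·(1 − 0.7800^3) / (1 − 0.7800)] ≈ 9.6613 billion.

R$9.66 billion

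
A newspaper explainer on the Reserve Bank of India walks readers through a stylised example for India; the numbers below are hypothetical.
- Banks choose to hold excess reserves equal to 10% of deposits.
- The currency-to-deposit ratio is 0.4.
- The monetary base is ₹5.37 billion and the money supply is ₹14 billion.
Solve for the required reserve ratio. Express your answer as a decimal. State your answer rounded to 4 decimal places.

0.0370

Using m = M/MB = 14/5.37 ≈ 2.607076. Since m = (1 + c)/(c + rr + e), the denominator satisfies c + rr + e = (1 + c)/m = (1 + 0.4) / 2.607076 ≈ 0.537000.
With c = 0.4 and e = 0.1, the required reserve ratio is 0.537000 − 0.4 − 0.1 = 0.037.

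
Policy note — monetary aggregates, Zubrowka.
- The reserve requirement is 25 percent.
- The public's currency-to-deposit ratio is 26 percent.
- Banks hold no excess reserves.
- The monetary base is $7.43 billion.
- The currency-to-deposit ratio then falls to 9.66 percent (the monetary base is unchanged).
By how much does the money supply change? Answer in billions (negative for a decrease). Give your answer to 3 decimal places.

Initially m₁ = (1 + 0.26) / (0.25 + 0.26) ≈ 2.47059, so M₁ = 2.47059 × 7.43 ≈ 18.3565 billion.
After the change m₂ = (1 + 0.0966) / (0.25 + 0.0966) ≈ 3.16388, so M₂ = 3.16388 × 7.43 ≈ 23.5076 billion.
ΔM = M₂ − M₁ = 23.5076 − 18.3565 = 5.1511 billion.

$5.151 billion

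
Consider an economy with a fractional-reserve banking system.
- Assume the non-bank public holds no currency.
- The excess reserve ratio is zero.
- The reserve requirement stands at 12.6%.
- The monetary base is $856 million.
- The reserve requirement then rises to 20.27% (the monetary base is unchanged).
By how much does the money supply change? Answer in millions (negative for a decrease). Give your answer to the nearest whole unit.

Initially m₁ = 1 / (0.126) ≈ 7.9365, so M₁ = 7.9365 × 856 = 6793.644 million.
After the change m₂ = 1 / (0.2027) ≈ 4.9334, so M₂ = 4.9334 × 856 = 4222.9904 million.
ΔM = M₂ − M₁ = 4222.9904 − 6793.644 = -2570.6536 million.

-2571 million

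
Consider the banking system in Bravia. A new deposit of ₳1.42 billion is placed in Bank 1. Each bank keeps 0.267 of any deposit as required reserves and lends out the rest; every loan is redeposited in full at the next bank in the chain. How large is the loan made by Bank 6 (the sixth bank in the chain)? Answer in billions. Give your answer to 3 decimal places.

₳0.220 billion

Each bank lends a fraction (1 − rr) = 0.7330 of the deposit it receives, so Bank 6 receives 1.42·0.7330^5 and lends 1.42·0.7330^6 ≈ 0.2202 billion.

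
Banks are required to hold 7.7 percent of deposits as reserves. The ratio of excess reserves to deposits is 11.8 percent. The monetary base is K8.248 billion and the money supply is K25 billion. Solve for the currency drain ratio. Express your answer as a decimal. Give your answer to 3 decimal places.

Using m = M/MB = 25/8.248 ≈ 3.031038. From m = (1 + c)/(c + rr + e), rearranging gives 1 + c = m·(c + rr + e), so c·(1 − m) = m·(rr + e) − 1.
Hence c = [m·(rr + e) − 1]/(1 − m) = [3.031038 × (0.077 + 0.118) − 1] / (1 − 3.031038) ≈ 0.201349.

0.201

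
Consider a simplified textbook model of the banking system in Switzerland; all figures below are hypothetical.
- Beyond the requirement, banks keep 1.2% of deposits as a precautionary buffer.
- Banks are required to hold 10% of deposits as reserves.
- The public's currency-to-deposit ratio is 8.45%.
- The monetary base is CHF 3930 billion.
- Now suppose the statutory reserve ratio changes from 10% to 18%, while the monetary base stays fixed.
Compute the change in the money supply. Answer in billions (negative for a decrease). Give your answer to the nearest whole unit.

Initially m₁ = (1 + 0.0845) / (0.1 + 0.012 + 0.0845) ≈ 5.51908, so M₁ = 5.51908 × 3930 = 21689.9844 billion.
After the change m₂ = (1 + 0.0845) / (0.18 + 0.012 + 0.0845) ≈ 3.92224, so M₂ = 3.92224 × 3930 = 15414.4032 billion.
ΔM = M₂ − M₁ = 15414.4032 − 21689.9844 = -6275.5812 billion.

-6276 billion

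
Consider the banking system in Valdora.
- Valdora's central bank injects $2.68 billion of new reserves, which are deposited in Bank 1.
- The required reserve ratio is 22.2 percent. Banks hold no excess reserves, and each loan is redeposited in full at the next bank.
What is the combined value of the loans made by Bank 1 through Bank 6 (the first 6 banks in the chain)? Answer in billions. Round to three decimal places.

Bank i lends (1 − rr)^i of the original deposit: Bank 1 lends 2.68·0.7780 ≈ 2.0850, Bank 2 lends 2.68·0.7780² ≈ 1.6222, and so on.
Summing a geometric series: total = 2.68·[0.7780·(1 − 0.7780^6) / (1 − 0.7780)] ≈ 7.3093 billion.

$7.309 billion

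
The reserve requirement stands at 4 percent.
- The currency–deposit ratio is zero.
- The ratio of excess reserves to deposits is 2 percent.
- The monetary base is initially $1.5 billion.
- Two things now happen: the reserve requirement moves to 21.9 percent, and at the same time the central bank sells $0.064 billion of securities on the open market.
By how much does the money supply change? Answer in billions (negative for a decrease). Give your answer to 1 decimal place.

-19.0 billion

Before: m₁ = 1 / (0.04 + 0.02) ≈ 16.6667, MB₁ = 1.5, so M₁ = 16.6667 × 1.5 ≈ 25 billion.
After: m₂ = 1 / (0.219 + 0.02) ≈ 4.1841, MB₂ = 1.5 − 0.064 = 1.436, so M₂ = 4.1841 × 1.436 ≈ 6.0084 billion.
ΔM = M₂ − M₁ = 6.0084 − 25 = -18.9916 billion.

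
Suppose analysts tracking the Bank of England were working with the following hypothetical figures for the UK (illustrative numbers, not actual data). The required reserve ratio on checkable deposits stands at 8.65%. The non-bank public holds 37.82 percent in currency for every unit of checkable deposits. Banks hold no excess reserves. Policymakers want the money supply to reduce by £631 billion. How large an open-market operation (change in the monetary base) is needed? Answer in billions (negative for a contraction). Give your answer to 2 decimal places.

The money multiplier is m = (1 + c) / (rr + c) = (1 + 0.3782) / (0.0865 + 0.3782) ≈ 2.965784.
ΔMB = ΔM / m = (−631) / 2.965784 ≈ -212.7599 billion.

-212.76 billion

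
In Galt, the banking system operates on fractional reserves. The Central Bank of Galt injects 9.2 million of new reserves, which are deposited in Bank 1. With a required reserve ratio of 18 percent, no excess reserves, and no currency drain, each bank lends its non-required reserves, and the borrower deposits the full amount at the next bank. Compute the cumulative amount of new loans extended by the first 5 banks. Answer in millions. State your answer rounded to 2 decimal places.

26.37 million

Bank i lends (1 − rr)^i of the original deposit: Bank 1 lends 9.2·0.8200 = 7.5440, Bank 2 lends 9.2·0.8200² ≈ 6.1861, and so on.
Summing a geometric series: total = 9.2·[0.8200·(1 − 0.8200^5) / (1 − 0.8200)] ≈ 26.3730 million.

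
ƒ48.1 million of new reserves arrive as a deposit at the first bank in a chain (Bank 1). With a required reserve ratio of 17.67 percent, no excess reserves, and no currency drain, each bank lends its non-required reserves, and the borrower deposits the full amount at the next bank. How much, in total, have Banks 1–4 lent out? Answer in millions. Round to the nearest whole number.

Bank i lends (1 − rr)^i of the original deposit: Bank 1 lends 48.1·0.8233 ≈ 39.6007, Bank 2 lends 48.1·0.8233² ≈ 32.6033, and so on.
Summing a geometric series: total = 48.1·[0.8233·(1 − 0.8233^4) / (1 − 0.8233)] ≈ 121.1455 million.

ƒ121 million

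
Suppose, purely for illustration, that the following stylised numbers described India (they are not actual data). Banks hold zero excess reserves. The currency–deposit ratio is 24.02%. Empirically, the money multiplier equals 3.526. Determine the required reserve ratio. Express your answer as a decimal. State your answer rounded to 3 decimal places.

Using m = 3.526. Since m = (1 + c)/(c + rr + e), the denominator satisfies c + rr + e = (1 + c)/m = (1 + 0.2402) / 3.526 ≈ 0.351730.
With c = 0.2402 and e = 0, the required reserve ratio is 0.351730 − 0.2402 − 0 = 0.11153.

0.112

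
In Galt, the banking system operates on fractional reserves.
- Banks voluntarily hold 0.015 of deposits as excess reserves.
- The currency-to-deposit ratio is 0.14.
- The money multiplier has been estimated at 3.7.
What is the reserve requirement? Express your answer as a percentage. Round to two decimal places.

Using m = 3.7. Since m = (1 + c)/(c + rr + e), the denominator satisfies c + rr + e = (1 + c)/m = (1 + 0.14) / 3.7 ≈ 0.308108.
With c = 0.14 and e = 0.015, the reserve requirement is 0.308108 − 0.14 − 0.015 = 0.153108.

15.31%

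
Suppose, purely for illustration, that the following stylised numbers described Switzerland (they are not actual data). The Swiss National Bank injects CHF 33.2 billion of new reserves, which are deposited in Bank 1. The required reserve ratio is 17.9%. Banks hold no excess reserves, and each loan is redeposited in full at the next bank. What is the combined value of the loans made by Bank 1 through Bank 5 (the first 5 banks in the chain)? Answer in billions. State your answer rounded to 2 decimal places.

CHF 95.48 billion

Bank i lends (1 − rr)^i of the original deposit: Bank 1 lends 33.2·0.8210 = 27.2572, Bank 2 lends 33.2·0.8210² ≈ 22.3782, and so on.
Summing a geometric series: total = 33.2·[0.8210·(1 − 0.8210^5) / (1 − 0.8210)] ≈ 95.4754 billion.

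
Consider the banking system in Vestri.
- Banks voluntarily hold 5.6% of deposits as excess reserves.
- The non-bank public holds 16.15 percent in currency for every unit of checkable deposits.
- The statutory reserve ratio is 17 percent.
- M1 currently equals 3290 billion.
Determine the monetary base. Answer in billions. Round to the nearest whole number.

The money multiplier is m = (1 + c) / (rr + e + c) = (1 + 0.1615) / (0.17 + 0.056 + 0.1615) ≈ 2.99742.
MB = M / m = 3290 / 2.99742 ≈ 1097.6106 billion.

1098 billion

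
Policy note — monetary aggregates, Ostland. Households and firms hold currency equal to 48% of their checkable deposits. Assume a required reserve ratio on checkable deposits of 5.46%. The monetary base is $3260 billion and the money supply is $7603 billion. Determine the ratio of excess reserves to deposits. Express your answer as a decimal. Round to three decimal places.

Using m = M/MB = 7603/3260 ≈ 2.332209. Since m = (1 + c)/(c + rr + e), the denominator satisfies c + rr + e = (1 + c)/m = (1 + 0.48) / 2.332209 ≈ 0.634591.
With c = 0.48 and rr = 0.0546, the ratio of excess reserves to deposits is 0.634591 − 0.48 − 0.0546 = 0.099991.

0.100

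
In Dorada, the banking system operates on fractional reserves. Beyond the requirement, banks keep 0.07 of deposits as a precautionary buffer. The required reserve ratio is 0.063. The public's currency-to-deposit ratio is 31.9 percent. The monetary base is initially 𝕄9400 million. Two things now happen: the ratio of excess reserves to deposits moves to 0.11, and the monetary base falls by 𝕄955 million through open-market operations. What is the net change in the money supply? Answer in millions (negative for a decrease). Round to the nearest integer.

-4790 million

Before: m₁ = (1 + 0.319) / (0.063 + 0.07 + 0.319) ≈ 2.91814, MB₁ = 9400, so M₁ = 2.91814 × 9400 = 27430.516 million.
After: m₂ = (1 + 0.319) / (0.063 + 0.11 + 0.319) ≈ 2.68089, MB₂ = 9400 − 955 = 8445, so M₂ = 2.68089 × 8445 ≈ 22640.1161 million.
ΔM = M₂ − M₁ = 22640.1161 − 27430.516 = -4790.3999 million.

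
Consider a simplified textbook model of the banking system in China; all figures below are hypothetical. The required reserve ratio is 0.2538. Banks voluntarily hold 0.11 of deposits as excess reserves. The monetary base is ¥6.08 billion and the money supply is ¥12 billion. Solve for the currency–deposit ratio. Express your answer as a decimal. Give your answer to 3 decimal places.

Using m = M/MB = 12/6.08 ≈ 1.973684. From m = (1 + c)/(c + rr + e), rearranging gives 1 + c = m·(c + rr + e), so c·(1 − m) = m·(rr + e) − 1.
Hence c = [m·(rr + e) − 1]/(1 − m) = [1.973684 × (0.2538 + 0.11) − 1] / (1 − 1.973684) ≈ 0.289595.

0.290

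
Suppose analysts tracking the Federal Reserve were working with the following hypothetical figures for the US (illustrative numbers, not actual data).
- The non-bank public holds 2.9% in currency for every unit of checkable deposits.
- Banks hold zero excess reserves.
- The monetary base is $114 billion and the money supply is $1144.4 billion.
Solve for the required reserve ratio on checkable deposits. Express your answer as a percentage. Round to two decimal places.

7.35%

Using m = M/MB = 1144.4/114 ≈ 10.038596. Since m = (1 + c)/(c + rr + e), the denominator satisfies c + rr + e = (1 + c)/m = (1 + 0.029) / 10.038596 ≈ 0.102504.
With c = 0.029 and e = 0, the required reserve ratio on checkable deposits is 0.102504 − 0.029 − 0 = 0.073504.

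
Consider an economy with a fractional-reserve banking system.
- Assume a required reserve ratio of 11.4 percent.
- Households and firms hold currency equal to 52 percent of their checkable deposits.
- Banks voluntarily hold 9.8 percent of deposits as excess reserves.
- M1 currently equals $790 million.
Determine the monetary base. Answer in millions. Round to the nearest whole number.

$380 million

The money multiplier is m = (1 + c) / (rr + e + c) = (1 + 0.52) / (0.114 + 0.098 + 0.52) ≈ 2.0765.
MB = M / m = 790 / 2.0765 ≈ 380.4479 million.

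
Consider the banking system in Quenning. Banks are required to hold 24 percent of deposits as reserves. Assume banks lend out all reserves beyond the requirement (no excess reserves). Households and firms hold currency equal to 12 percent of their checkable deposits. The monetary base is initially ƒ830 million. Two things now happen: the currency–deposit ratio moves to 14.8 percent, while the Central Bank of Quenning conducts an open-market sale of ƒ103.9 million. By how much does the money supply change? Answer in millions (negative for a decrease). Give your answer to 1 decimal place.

Before: m₁ = (1 + 0.12) / (0.24 + 0.12) ≈ 3.11111, MB₁ = 830, so M₁ = 3.11111 × 830 = 2582.2213 million.
After: m₂ = (1 + 0.148) / (0.24 + 0.148) ≈ 2.95876, MB₂ = 830 − 103.9 = 726.1, so M₂ = 2.95876 × 726.1 ≈ 2148.3556 million.
ΔM = M₂ − M₁ = 2148.3556 − 2582.2213 = -433.8657 million.

-433.9 million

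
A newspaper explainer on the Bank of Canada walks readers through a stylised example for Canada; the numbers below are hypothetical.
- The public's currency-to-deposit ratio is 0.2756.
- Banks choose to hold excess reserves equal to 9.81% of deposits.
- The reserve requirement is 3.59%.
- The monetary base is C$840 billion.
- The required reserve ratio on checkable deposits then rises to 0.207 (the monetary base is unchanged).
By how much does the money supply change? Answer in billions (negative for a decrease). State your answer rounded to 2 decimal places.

Initially m₁ = (1 + 0.2756) / (0.0359 + 0.0981 + 0.2756) ≈ 3.114258, so M₁ = 3.114258 × 840 ≈ 2615.9767 billion.
After the change m₂ = (1 + 0.2756) / (0.207 + 0.0981 + 0.2756) ≈ 2.196659, so M₂ = 2.196659 × 840 ≈ 1845.1936 billion.
ΔM = M₂ − M₁ = 1845.1936 − 2615.9767 = -770.7831 billion.

-770.78 billion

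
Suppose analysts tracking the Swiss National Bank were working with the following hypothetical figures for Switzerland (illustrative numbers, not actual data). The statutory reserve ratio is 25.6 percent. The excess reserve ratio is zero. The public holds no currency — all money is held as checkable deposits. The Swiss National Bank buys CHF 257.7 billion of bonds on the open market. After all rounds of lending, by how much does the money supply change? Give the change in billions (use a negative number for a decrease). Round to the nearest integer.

CHF 1007 billion

The simple money multiplier is m = 1/rr = 1/0.256 ≈ 3.9062.
An open-market purchase increases the monetary base by 257.7 billion, so ΔM = m × ΔMB = 3.9062 × 257.7 ≈ 1006.6277 billion.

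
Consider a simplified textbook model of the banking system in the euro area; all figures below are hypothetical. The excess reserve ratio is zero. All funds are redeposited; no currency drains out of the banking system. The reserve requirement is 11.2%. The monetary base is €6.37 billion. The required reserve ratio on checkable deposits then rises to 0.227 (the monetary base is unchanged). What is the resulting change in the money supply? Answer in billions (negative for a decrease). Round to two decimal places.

Initially m₁ = 1 / (0.112) ≈ 8.9286, so M₁ = 8.9286 × 6.37 ≈ 56.8752 billion.
After the change m₂ = 1 / (0.227) ≈ 4.4053, so M₂ = 4.4053 × 6.37 ≈ 28.0618 billion.
ΔM = M₂ − M₁ = 28.0618 − 56.8752 = -28.8134 billion.

-28.81 billion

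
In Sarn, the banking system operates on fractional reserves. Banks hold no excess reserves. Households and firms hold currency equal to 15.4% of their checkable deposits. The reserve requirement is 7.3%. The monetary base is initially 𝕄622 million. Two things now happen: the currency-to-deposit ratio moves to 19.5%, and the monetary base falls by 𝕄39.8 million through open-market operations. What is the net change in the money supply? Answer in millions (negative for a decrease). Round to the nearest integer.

Before: m₁ = (1 + 0.154) / (0.073 + 0.154) ≈ 5.0837, MB₁ = 622, so M₁ = 5.0837 × 622 = 3162.0614 million.
After: m₂ = (1 + 0.195) / (0.073 + 0.195) ≈ 4.4590, MB₂ = 622 − 39.8 = 582.2, so M₂ = 4.4590 × 582.2 = 2596.0298 million.
ΔM = M₂ − M₁ = 2596.0298 − 3162.0614 = -566.0316 million.

-566 million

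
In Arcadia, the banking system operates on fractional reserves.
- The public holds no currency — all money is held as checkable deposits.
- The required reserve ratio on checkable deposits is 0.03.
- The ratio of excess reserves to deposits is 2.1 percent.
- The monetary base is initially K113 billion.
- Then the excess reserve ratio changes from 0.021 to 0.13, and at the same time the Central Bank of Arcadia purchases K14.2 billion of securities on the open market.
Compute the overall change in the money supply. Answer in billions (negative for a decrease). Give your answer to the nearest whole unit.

-1421 billion

Before: m₁ = 1 / (0.03 + 0.021) ≈ 19.6078, MB₁ = 113, so M₁ = 19.6078 × 113 = 2215.6814 billion.
After: m₂ = 1 / (0.03 + 0.13) = 6.25, MB₂ = 113 + 14.2 = 127.2, so M₂ = 6.25 × 127.2 = 795 billion.
ΔM = M₂ − M₁ = 795 − 2215.6814 = -1420.6814 billion.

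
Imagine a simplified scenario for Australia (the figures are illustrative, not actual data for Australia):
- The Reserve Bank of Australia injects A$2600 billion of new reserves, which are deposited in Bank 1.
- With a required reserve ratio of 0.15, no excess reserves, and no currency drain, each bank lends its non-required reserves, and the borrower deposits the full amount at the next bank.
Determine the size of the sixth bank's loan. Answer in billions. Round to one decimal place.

Each bank lends a fraction (1 − rr) = 0.8500 of the deposit it receives, so Bank 6 receives 2600·0.8500^5 and lends 2600·0.8500^6 ≈ 980.5887 billion.

A$980.6 billion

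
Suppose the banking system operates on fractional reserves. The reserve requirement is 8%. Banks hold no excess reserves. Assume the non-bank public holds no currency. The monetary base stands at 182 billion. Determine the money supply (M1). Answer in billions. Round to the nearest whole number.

2275 billion

With no currency drain or excess reserves, the money multiplier is m = 1/rr = 1/0.08 = 12.5.
Money supply M = m × MB = 12.5 × 182 = 2275 billion.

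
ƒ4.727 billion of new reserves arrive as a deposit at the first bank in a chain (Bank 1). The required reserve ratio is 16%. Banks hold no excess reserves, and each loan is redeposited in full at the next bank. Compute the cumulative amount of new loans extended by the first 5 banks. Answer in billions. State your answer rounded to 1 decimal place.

ƒ14.4 billion

Bank i lends (1 − rr)^i of the original deposit: Bank 1 lends 4.727·0.8400 ≈ 3.9707, Bank 2 lends 4.727·0.8400² ≈ 3.3354, and so on.
Summing a geometric series: total = 4.727·[0.8400·(1 − 0.8400^5) / (1 − 0.8400)] ≈ 14.4381 billion.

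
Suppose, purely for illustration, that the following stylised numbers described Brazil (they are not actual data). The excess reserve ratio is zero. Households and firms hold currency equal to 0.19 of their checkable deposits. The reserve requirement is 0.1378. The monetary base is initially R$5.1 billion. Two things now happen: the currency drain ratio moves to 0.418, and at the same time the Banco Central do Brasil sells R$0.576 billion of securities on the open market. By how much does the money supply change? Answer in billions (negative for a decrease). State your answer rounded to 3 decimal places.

Before: m₁ = (1 + 0.19) / (0.1378 + 0.19) ≈ 3.63026, MB₁ = 5.1, so M₁ = 3.63026 × 5.1 ≈ 18.5143 billion.
After: m₂ = (1 + 0.418) / (0.1378 + 0.418) ≈ 2.55128, MB₂ = 5.1 − 0.576 = 4.524, so M₂ = 2.55128 × 4.524 ≈ 11.542 billion.
ΔM = M₂ − M₁ = 11.542 − 18.5143 = -6.9723 billion.

-6.972 billion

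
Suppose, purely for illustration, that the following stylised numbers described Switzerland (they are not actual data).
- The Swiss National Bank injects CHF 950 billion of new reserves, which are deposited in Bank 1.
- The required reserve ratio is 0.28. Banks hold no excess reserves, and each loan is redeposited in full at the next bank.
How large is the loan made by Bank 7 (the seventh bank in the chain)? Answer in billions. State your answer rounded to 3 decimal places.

CHF 95.291 billion

Each bank lends a fraction (1 − rr) = 0.7200 of the deposit it receives, so Bank 7 receives 950·0.7200^6 and lends 950·0.7200^7 ≈ 95.2908 billion.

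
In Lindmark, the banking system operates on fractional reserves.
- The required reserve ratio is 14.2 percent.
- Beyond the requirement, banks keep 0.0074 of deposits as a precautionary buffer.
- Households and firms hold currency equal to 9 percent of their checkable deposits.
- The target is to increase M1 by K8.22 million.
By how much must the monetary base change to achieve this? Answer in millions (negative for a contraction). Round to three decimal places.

K1.805 million

The money multiplier is m = (1 + c) / (rr + e + c) = (1 + 0.09) / (0.142 + 0.0074 + 0.09) ≈ 4.55305.
ΔMB = ΔM / m = (+8.22) / 4.55305 ≈ 1.8054 million.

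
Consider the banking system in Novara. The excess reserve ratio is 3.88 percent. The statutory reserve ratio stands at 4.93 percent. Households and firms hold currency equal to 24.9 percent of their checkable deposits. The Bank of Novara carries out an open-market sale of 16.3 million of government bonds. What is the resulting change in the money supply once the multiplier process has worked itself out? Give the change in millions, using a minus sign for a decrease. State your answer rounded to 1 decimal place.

The money multiplier is m = (1 + c) / (rr + e + c) = (1 + 0.249) / (0.0493 + 0.0388 + 0.249) ≈ 3.7051.
The sale removes 16.3 million of base, so ΔM = m × ΔMB = 3.7051 × (−16.3) ≈ -60.3931 million.

-60.4 million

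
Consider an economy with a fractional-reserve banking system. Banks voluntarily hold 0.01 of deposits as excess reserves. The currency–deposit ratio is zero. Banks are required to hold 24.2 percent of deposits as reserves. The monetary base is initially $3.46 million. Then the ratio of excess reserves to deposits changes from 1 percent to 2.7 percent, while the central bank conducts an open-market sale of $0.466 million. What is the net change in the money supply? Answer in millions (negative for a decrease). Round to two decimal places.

-2.60 million

Before: m₁ = 1 / (0.242 + 0.01) ≈ 3.9683, MB₁ = 3.46, so M₁ = 3.9683 × 3.46 ≈ 13.7303 million.
After: m₂ = 1 / (0.242 + 0.027) ≈ 3.7175, MB₂ = 3.46 − 0.466 = 2.994, so M₂ = 3.7175 × 2.994 ≈ 11.1302 million.
ΔM = M₂ − M₁ = 11.1302 − 13.7303 = -2.6001 million.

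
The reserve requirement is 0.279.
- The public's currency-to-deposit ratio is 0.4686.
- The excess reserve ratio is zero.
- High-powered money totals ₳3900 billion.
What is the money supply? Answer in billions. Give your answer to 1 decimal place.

₳7661.2 billion

The money multiplier is m = (1 + c) / (rr + c) = (1 + 0.4686) / (0.279 + 0.4686) ≈ 1.964419.
So M = m × MB = 1.964419 × 3900 = 7661.2341 billion.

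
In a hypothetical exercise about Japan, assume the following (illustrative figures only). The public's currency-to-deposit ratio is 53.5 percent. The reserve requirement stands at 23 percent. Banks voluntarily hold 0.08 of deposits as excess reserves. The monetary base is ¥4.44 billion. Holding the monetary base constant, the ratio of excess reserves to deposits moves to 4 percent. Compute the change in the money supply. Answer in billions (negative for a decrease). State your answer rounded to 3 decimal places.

Initially m₁ = (1 + 0.535) / (0.23 + 0.08 + 0.535) ≈ 1.81657, so M₁ = 1.81657 × 4.44 ≈ 8.0656 billion.
After the change m₂ = (1 + 0.535) / (0.23 + 0.04 + 0.535) ≈ 1.90683, so M₂ = 1.90683 × 4.44 ≈ 8.4663 billion.
ΔM = M₂ − M₁ = 8.4663 − 8.0656 = 0.4007 billion.

¥0.401 billion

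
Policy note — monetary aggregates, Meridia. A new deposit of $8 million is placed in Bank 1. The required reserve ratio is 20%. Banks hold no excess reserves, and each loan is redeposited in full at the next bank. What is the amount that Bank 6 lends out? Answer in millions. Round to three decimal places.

Each bank lends a fraction (1 − rr) = 0.8000 of the deposit it receives, so Bank 6 receives 8·0.8000^5 and lends 8·0.8000^6 ≈ 2.0972 million.

$2.097 million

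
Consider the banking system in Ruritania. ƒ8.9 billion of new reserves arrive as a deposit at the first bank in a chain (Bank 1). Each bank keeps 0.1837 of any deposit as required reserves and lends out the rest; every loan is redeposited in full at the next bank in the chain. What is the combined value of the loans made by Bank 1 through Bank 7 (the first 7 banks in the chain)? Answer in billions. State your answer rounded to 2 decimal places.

ƒ30.00 billion

Bank i lends (1 − rr)^i of the original deposit: Bank 1 lends 8.9·0.8163 ≈ 7.2651, Bank 2 lends 8.9·0.8163² ≈ 5.9305, and so on.
Summing a geometric series: total = 8.9·[0.8163·(1 − 0.8163^7) / (1 − 0.8163)] ≈ 29.9969 billion.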